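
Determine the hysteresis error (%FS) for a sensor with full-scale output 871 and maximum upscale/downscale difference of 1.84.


Hysteresis = (max difference / full scale) * 100%.
H = (1.84 / 871) * 100
H = 0.211 %FS

0.211 %FS


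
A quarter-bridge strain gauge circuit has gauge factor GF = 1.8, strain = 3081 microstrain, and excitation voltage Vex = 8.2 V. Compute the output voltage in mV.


Quarter bridge output: Vout = (GF * epsilon * Vex) / 4.
Vout = (1.8 * 3081e-6 * 8.2) / 4
Vout = 0.04547556 / 4 V
Vout = 0.01136889 V = 11.3689 mV

11.3689 mV


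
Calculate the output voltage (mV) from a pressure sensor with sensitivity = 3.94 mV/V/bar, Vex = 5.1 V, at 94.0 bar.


Output = sensitivity * Vex * P.
Vout = 3.94 * 5.1 * 94.0
Vout = 20.094 * 94.0
Vout = 1888.84 mV

1888.84 mV


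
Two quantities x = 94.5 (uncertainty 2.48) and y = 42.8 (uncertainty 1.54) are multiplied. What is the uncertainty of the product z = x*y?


For a product z = x*y, the relative uncertainty is:
uz/z = sqrt((ux/x)^2 + (uy/y)^2)
Relative uncertainties: ux/x = 2.48/94.5 = 0.026243
uy/y = 1.54/42.8 = 0.035981
z = 94.5 * 42.8 = 4044.6
uz = 4044.6 * sqrt(0.026243^2 + 0.035981^2) = 180.126

180.126


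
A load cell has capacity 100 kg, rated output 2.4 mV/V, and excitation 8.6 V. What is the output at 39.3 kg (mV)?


Vout = rated_output * Vex * (load / capacity).
Vout = 2.4 * 8.6 * (39.3 / 100)
Vout = 2.4 * 8.6 * 0.393
Vout = 8.112 mV

8.112 mV


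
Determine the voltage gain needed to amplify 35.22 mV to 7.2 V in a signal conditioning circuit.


Gain = Vout / Vin (converting to same units).
G = 7.2 V / 35.22 mV
G = 7200.0 mV / 35.22 mV
G = 204.43

204.43


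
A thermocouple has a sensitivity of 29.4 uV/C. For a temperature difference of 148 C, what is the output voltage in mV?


The thermocouple output V = sensitivity * dT.
V = 29.4 uV/C * 148 C
V = 4351.2 uV
V = 4.351 mV

4.351 mV


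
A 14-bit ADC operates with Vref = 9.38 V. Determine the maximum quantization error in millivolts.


The maximum quantization error is +/- LSB/2.
LSB = Vref / 2^n = 9.38 / 16384 = 0.00057251 V
Max error = LSB / 2 = 0.00057251 / 2 = 0.00028625 V
Max error = 0.2863 mV

0.2863 mV


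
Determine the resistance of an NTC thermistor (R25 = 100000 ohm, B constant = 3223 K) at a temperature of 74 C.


NTC thermistor equation: Rt = R25 * exp(B * (1/T - 1/T25)).
T in Kelvin: 347.15 K, T25 = 298.15 K
1/T - 1/T25 = 1/347.15 - 1/298.15 = -0.00047342
B * (1/T - 1/T25) = 3223 * -0.00047342 = -1.5258
Rt = 100000 * exp(-1.5258) = 21744.2 ohm

21744.2 ohm


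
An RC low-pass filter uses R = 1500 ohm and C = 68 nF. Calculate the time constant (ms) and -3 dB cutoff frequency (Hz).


Time constant: tau = R * C.
tau = 1500 * 6.80e-08 = 0.000102 s
tau = 0.102 ms
Cutoff frequency: fc = 1 / (2*pi*R*C).
fc = 1 / (2*pi*0.000102) = 1560.34 Hz

tau = 0.102 ms, fc = 1560.34 Hz


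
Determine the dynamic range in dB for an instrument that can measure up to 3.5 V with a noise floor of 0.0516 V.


Dynamic range = 20 * log10(Vmax / Vnoise).
DR = 20 * log10(3.5 / 0.0516)
DR = 20 * log10(67.83)
DR = 36.63 dB

36.63 dB


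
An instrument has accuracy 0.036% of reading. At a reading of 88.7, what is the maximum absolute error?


Absolute error = (accuracy% / 100) * reading.
Error = (0.036 / 100) * 88.7
Error = 0.00036 * 88.7
Error = 0.0319

0.0319


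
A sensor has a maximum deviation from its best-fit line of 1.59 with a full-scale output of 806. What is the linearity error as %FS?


Linearity error = (max deviation / full scale) * 100%.
Linearity = (1.59 / 806) * 100
Linearity = 0.197 %FS

0.197 %FS


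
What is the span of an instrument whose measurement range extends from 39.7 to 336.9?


Span = upper range - lower range.
Span = 336.9 - (39.7)
Span = 297.2

297.2


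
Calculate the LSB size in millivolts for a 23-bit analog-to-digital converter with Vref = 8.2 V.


The resolution (LSB) of an ADC is Vref / 2^n.
LSB = 8.2 / 2^23
LSB = 8.2 / 8388608
LSB = 9.8e-07 V = 0.00097752 mV

0.00097752 mV


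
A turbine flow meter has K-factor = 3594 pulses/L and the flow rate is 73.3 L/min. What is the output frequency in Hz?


Frequency = K * Q / 60 (converting L/min to L/s).
f = 3594 * 73.3 / 60
f = 263440.2 / 60
f = 4390.67 Hz

4390.67 Hz


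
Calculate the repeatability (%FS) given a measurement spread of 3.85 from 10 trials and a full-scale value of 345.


Repeatability = (spread / full scale) * 100%.
R = (3.85 / 345) * 100
R = 1.116 %FS

1.116 %FS


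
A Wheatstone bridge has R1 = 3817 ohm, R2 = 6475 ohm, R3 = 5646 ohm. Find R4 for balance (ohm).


At balance: R1*R4 = R2*R3, so R4 = R2*R3/R1.
R4 = 6475 * 5646 / 3817
R4 = 36557850 / 3817
R4 = 9577.64 ohm

9577.64 ohm


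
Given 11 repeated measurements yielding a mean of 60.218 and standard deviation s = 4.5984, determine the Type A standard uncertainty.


The standard uncertainty for Type A evaluation is u = s / sqrt(n).
u = 4.5984 / sqrt(11)
u = 4.5984 / 3.3166
u = 1.3865

1.3865


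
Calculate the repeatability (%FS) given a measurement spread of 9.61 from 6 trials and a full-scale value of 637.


Repeatability = (spread / full scale) * 100%.
R = (9.61 / 637) * 100
R = 1.509 %FS

1.509 %FS


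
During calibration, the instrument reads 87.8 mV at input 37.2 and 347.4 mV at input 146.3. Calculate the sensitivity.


Sensitivity = (y2 - y1) / (x2 - x1).
S = (347.4 - 87.8) / (146.3 - 37.2)
S = 259.6 / 109.1
S = 2.3795 mV/unit

2.3795 mV/unit


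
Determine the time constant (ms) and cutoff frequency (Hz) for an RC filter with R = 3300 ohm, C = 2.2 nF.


Time constant: tau = R * C.
tau = 3300 * 2.20e-09 = 7.26e-06 s
tau = 0.0073 ms
Cutoff frequency: fc = 1 / (2*pi*R*C).
fc = 1 / (2*pi*7.26e-06) = 21922.17 Hz

tau = 0.0073 ms, fc = 21922.17 Hz


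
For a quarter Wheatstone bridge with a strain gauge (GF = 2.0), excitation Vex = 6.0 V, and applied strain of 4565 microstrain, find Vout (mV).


Quarter bridge output: Vout = (GF * epsilon * Vex) / 4.
Vout = (2.0 * 4565e-6 * 6.0) / 4
Vout = 0.05478 / 4 V
Vout = 0.013695 V = 13.695 mV

13.695 mV


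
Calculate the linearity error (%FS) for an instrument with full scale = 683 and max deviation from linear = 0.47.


Linearity error = (max deviation / full scale) * 100%.
Linearity = (0.47 / 683) * 100
Linearity = 0.069 %FS

0.069 %FS


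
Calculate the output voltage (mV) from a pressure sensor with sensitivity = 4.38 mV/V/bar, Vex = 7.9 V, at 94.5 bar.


Output = sensitivity * Vex * P.
Vout = 4.38 * 7.9 * 94.5
Vout = 34.602 * 94.5
Vout = 3269.89 mV

3269.89 mV


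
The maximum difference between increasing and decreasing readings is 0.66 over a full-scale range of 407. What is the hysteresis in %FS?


Hysteresis = (max difference / full scale) * 100%.
H = (0.66 / 407) * 100
H = 0.162 %FS

0.162 %FS


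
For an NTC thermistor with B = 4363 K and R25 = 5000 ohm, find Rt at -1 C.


NTC thermistor equation: Rt = R25 * exp(B * (1/T - 1/T25)).
T in Kelvin: 272.15 K, T25 = 298.15 K
1/T - 1/T25 = 1/272.15 - 1/298.15 = 0.00032043
B * (1/T - 1/T25) = 4363 * 0.00032043 = 1.398
Rt = 5000 * exp(1.398) = 20236.0 ohm

20236.0 ohm


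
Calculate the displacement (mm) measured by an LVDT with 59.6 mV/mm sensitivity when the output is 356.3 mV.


Displacement = Vout / sensitivity.
d = 356.3 / 59.6
d = 5.978 mm

5.978 mm


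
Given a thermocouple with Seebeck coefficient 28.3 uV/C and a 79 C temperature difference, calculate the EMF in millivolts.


The thermocouple output V = sensitivity * dT.
V = 28.3 uV/C * 79 C
V = 2235.7 uV
V = 2.236 mV

2.236 mV


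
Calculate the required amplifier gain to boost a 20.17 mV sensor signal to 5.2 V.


Gain = Vout / Vin (converting to same units).
G = 5.2 V / 20.17 mV
G = 5200.0 mV / 20.17 mV
G = 257.81

257.81


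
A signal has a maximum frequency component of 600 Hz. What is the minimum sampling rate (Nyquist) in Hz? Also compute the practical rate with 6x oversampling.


By Nyquist theorem, fs_min = 2 * fmax.
fs_min = 2 * 600 = 1200 Hz
Practical rate = 6 * fs_min = 6 * 1200 = 7200 Hz

fs_min = 1200 Hz, fs_practical = 7200 Hz


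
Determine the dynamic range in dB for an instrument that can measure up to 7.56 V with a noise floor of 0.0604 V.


Dynamic range = 20 * log10(Vmax / Vnoise).
DR = 20 * log10(7.56 / 0.0604)
DR = 20 * log10(125.17)
DR = 41.95 dB

41.95 dB


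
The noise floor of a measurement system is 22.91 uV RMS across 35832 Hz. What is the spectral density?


Noise spectral density = Vrms / sqrt(BW).
NSD = 22.91 / sqrt(35832)
NSD = 22.91 / 189.2934
NSD = 0.121 uV/sqrt(Hz)

0.121 uV/sqrt(Hz)


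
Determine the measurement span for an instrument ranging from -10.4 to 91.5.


Span = upper range - lower range.
Span = 91.5 - (-10.4)
Span = 101.9

101.9


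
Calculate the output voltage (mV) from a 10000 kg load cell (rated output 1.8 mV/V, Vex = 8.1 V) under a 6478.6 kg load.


Vout = rated_output * Vex * (load / capacity).
Vout = 1.8 * 8.1 * (6478.6 / 10000)
Vout = 1.8 * 8.1 * 0.64786
Vout = 9.446 mV

9.446 mV


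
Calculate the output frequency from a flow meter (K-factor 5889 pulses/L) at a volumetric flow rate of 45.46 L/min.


Frequency = K * Q / 60 (converting L/min to L/s).
f = 5889 * 45.46 / 60
f = 267713.94 / 60
f = 4461.9 Hz

4461.9 Hz


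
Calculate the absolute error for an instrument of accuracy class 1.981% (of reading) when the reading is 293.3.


Absolute error = (accuracy% / 100) * reading.
Error = (1.981 / 100) * 293.3
Error = 0.01981 * 293.3
Error = 5.8103

5.8103


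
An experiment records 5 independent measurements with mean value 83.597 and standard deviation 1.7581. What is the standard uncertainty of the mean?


The standard uncertainty for Type A evaluation is u = s / sqrt(n).
u = 1.7581 / sqrt(5)
u = 1.7581 / 2.2361
u = 0.7862

0.7862


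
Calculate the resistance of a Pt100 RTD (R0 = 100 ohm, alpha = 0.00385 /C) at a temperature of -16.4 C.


The RTD equation: Rt = R0 * (1 + alpha * T).
Rt = 100 * (1 + 0.00385 * -16.4)
Rt = 100 * (1 + -0.06314)
Rt = 100 * 0.93686
Rt = 93.686 ohm

93.686 ohm


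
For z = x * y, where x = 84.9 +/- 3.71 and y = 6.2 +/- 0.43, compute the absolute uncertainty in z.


For a product z = x*y, the relative uncertainty is:
uz/z = sqrt((ux/x)^2 + (uy/y)^2)
Relative uncertainties: ux/x = 3.71/84.9 = 0.043698
uy/y = 0.43/6.2 = 0.069355
z = 84.9 * 6.2 = 526.4
uz = 526.4 * sqrt(0.043698^2 + 0.069355^2) = 43.149

43.149


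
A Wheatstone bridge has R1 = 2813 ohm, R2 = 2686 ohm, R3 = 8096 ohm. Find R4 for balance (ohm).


At balance: R1*R4 = R2*R3, so R4 = R2*R3/R1.
R4 = 2686 * 8096 / 2813
R4 = 21745856 / 2813
R4 = 7730.49 ohm

7730.49 ohm


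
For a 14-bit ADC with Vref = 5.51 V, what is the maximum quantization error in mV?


The maximum quantization error is +/- LSB/2.
LSB = Vref / 2^n = 5.51 / 16384 = 0.0003363 V
Max error = LSB / 2 = 0.0003363 / 2 = 0.00016815 V
Max error = 0.1682 mV

0.1682 mV


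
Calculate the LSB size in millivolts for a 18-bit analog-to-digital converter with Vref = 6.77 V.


The resolution (LSB) of an ADC is Vref / 2^n.
LSB = 6.77 / 2^18
LSB = 6.77 / 262144
LSB = 2.583e-05 V = 0.0258255 mV

0.0258255 mV


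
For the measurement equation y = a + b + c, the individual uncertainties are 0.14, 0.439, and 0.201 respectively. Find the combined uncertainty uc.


For a sum of independent quantities, uc = sqrt(u1^2 + u2^2 + u3^2).
uc = sqrt(0.14^2 + 0.439^2 + 0.201^2)
uc = sqrt(0.0196 + 0.192721 + 0.040401)
uc = 0.5027

0.5027


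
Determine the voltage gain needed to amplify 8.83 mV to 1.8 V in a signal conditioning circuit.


Gain = Vout / Vin (converting to same units).
G = 1.8 V / 8.83 mV
G = 1800.0 mV / 8.83 mV
G = 203.85

203.85


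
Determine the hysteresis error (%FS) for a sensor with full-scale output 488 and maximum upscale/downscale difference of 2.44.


Hysteresis = (max difference / full scale) * 100%.
H = (2.44 / 488) * 100
H = 0.5 %FS

0.5 %FS


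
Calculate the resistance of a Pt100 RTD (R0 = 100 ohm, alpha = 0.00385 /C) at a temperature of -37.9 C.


The RTD equation: Rt = R0 * (1 + alpha * T).
Rt = 100 * (1 + 0.00385 * -37.9)
Rt = 100 * (1 + -0.145915)
Rt = 100 * 0.854085
Rt = 85.409 ohm

85.409 ohm


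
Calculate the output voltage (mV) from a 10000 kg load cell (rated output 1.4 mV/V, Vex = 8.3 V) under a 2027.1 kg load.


Vout = rated_output * Vex * (load / capacity).
Vout = 1.4 * 8.3 * (2027.1 / 10000)
Vout = 1.4 * 8.3 * 0.20271
Vout = 2.355 mV

2.355 mV


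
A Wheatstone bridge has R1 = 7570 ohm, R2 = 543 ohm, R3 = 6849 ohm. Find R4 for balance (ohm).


At balance: R1*R4 = R2*R3, so R4 = R2*R3/R1.
R4 = 543 * 6849 / 7570
R4 = 3719007 / 7570
R4 = 491.28 ohm

491.28 ohm


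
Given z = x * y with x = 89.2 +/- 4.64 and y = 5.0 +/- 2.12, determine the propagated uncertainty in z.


For a product z = x*y, the relative uncertainty is:
uz/z = sqrt((ux/x)^2 + (uy/y)^2)
Relative uncertainties: ux/x = 4.64/89.2 = 0.052018
uy/y = 2.12/5.0 = 0.424
z = 89.2 * 5.0 = 446.0
uz = 446.0 * sqrt(0.052018^2 + 0.424^2) = 190.522

190.522


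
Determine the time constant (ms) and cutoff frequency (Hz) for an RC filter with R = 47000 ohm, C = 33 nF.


Time constant: tau = R * C.
tau = 47000 * 3.30e-08 = 0.001551 s
tau = 1.551 ms
Cutoff frequency: fc = 1 / (2*pi*R*C).
fc = 1 / (2*pi*0.001551) = 102.61 Hz

tau = 1.551 ms, fc = 102.61 Hz


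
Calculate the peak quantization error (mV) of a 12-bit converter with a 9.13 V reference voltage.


The maximum quantization error is +/- LSB/2.
LSB = Vref / 2^n = 9.13 / 4096 = 0.002229 V
Max error = LSB / 2 = 0.002229 / 2 = 0.0011145 V
Max error = 1.1145 mV

1.1145 mV


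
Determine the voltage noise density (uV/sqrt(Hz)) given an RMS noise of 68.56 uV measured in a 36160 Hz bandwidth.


Noise spectral density = Vrms / sqrt(BW).
NSD = 68.56 / sqrt(36160)
NSD = 68.56 / 190.1578
NSD = 0.3605 uV/sqrt(Hz)

0.3605 uV/sqrt(Hz)


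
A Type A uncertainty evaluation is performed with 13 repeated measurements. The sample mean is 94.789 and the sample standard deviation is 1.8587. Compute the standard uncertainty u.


The standard uncertainty for Type A evaluation is u = s / sqrt(n).
u = 1.8587 / sqrt(13)
u = 1.8587 / 3.6056
u = 0.5155

0.5155


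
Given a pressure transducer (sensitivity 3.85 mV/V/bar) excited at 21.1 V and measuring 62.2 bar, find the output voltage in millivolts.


Output = sensitivity * Vex * P.
Vout = 3.85 * 21.1 * 62.2
Vout = 81.235 * 62.2
Vout = 5052.82 mV

5052.82 mV


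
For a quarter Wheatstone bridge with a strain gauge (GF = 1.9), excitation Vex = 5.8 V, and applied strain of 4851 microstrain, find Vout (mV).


Quarter bridge output: Vout = (GF * epsilon * Vex) / 4.
Vout = (1.9 * 4851e-6 * 5.8) / 4
Vout = 0.05345802 / 4 V
Vout = 0.0133645 V = 13.3645 mV

13.3645 mV


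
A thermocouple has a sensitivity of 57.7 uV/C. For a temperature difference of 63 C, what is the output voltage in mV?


The thermocouple output V = sensitivity * dT.
V = 57.7 uV/C * 63 C
V = 3635.1 uV
V = 3.635 mV

3.635 mV


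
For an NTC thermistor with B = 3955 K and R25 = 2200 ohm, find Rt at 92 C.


NTC thermistor equation: Rt = R25 * exp(B * (1/T - 1/T25)).
T in Kelvin: 365.15 K, T25 = 298.15 K
1/T - 1/T25 = 1/365.15 - 1/298.15 = -0.00061542
B * (1/T - 1/T25) = 3955 * -0.00061542 = -2.434
Rt = 2200 * exp(-2.434) = 192.9 ohm

192.9 ohm


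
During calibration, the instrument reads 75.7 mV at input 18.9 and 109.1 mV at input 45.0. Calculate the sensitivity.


Sensitivity = (y2 - y1) / (x2 - x1).
S = (109.1 - 75.7) / (45.0 - 18.9)
S = 33.4 / 26.1
S = 1.2797 mV/unit

1.2797 mV/unit


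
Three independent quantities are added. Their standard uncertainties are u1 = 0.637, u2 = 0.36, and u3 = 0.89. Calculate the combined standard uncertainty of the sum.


For a sum of independent quantities, uc = sqrt(u1^2 + u2^2 + u3^2).
uc = sqrt(0.637^2 + 0.36^2 + 0.89^2)
uc = sqrt(0.405769 + 0.1296 + 0.7921)
uc = 1.1522

1.1522


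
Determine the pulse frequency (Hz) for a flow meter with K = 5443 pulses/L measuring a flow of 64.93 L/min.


Frequency = K * Q / 60 (converting L/min to L/s).
f = 5443 * 64.93 / 60
f = 353413.99 / 60
f = 5890.23 Hz

5890.23 Hz


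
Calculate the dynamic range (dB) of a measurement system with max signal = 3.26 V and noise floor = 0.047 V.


Dynamic range = 20 * log10(Vmax / Vnoise).
DR = 20 * log10(3.26 / 0.047)
DR = 20 * log10(69.36)
DR = 36.82 dB

36.82 dB


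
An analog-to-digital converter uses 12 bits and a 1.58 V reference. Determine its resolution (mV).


The resolution (LSB) of an ADC is Vref / 2^n.
LSB = 1.58 / 2^12
LSB = 1.58 / 4096
LSB = 0.00038574 V = 0.38574219 mV

0.38574219 mV


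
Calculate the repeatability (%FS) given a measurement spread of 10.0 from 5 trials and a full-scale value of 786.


Repeatability = (spread / full scale) * 100%.
R = (10.0 / 786) * 100
R = 1.272 %FS

1.272 %FS


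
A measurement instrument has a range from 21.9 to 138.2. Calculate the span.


Span = upper range - lower range.
Span = 138.2 - (21.9)
Span = 116.3

116.3


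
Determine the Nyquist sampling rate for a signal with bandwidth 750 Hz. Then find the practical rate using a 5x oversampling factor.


By Nyquist theorem, fs_min = 2 * fmax.
fs_min = 2 * 750 = 1500 Hz
Practical rate = 5 * fs_min = 5 * 1500 = 7500 Hz

fs_min = 1500 Hz, fs_practical = 7500 Hz


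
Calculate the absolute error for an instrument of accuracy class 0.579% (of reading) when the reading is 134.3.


Absolute error = (accuracy% / 100) * reading.
Error = (0.579 / 100) * 134.3
Error = 0.00579 * 134.3
Error = 0.7776

0.7776


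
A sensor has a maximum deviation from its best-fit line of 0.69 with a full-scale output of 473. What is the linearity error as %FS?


Linearity error = (max deviation / full scale) * 100%.
Linearity = (0.69 / 473) * 100
Linearity = 0.146 %FS

0.146 %FS


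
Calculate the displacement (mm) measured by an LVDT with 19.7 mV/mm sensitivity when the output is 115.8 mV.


Displacement = Vout / sensitivity.
d = 115.8 / 19.7
d = 5.878 mm

5.878 mm


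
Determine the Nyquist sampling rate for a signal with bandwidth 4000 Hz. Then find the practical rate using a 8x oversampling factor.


By Nyquist theorem, fs_min = 2 * fmax.
fs_min = 2 * 4000 = 8000 Hz
Practical rate = 8 * fs_min = 8 * 8000 = 64000 Hz

fs_min = 8000 Hz, fs_practical = 64000 Hz


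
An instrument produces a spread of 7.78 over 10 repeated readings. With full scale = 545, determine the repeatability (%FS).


Repeatability = (spread / full scale) * 100%.
R = (7.78 / 545) * 100
R = 1.428 %FS

1.428 %FS


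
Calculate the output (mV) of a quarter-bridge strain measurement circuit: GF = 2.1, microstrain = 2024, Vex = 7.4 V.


Quarter bridge output: Vout = (GF * epsilon * Vex) / 4.
Vout = (2.1 * 2024e-6 * 7.4) / 4
Vout = 0.03145296 / 4 V
Vout = 0.00786324 V = 7.8632 mV

7.8632 mV


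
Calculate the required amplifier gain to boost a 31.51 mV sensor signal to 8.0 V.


Gain = Vout / Vin (converting to same units).
G = 8.0 V / 31.51 mV
G = 8000.0 mV / 31.51 mV
G = 253.89

253.89


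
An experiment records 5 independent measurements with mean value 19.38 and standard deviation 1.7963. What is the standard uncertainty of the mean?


The standard uncertainty for Type A evaluation is u = s / sqrt(n).
u = 1.7963 / sqrt(5)
u = 1.7963 / 2.2361
u = 0.8033

0.8033


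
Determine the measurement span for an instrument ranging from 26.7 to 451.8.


Span = upper range - lower range.
Span = 451.8 - (26.7)
Span = 425.1

425.1


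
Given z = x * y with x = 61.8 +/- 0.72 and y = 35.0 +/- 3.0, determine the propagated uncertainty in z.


For a product z = x*y, the relative uncertainty is:
uz/z = sqrt((ux/x)^2 + (uy/y)^2)
Relative uncertainties: ux/x = 0.72/61.8 = 0.01165
uy/y = 3.0/35.0 = 0.085714
z = 61.8 * 35.0 = 2163.0
uz = 2163.0 * sqrt(0.01165^2 + 0.085714^2) = 187.105

187.105


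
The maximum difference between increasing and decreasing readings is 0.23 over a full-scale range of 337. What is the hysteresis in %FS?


Hysteresis = (max difference / full scale) * 100%.
H = (0.23 / 337) * 100
H = 0.068 %FS

0.068 %FS


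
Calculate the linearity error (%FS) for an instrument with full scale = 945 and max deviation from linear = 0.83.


Linearity error = (max deviation / full scale) * 100%.
Linearity = (0.83 / 945) * 100
Linearity = 0.088 %FS

0.088 %FS


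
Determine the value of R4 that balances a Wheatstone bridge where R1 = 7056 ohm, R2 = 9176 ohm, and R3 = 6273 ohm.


At balance: R1*R4 = R2*R3, so R4 = R2*R3/R1.
R4 = 9176 * 6273 / 7056
R4 = 57561048 / 7056
R4 = 8157.74 ohm

8157.74 ohm


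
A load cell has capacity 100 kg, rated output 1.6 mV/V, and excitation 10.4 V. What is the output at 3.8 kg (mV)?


Vout = rated_output * Vex * (load / capacity).
Vout = 1.6 * 10.4 * (3.8 / 100)
Vout = 1.6 * 10.4 * 0.038
Vout = 0.632 mV

0.632 mV


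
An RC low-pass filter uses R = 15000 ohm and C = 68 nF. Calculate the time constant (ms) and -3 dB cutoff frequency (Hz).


Time constant: tau = R * C.
tau = 15000 * 6.80e-08 = 0.00102 s
tau = 1.02 ms
Cutoff frequency: fc = 1 / (2*pi*R*C).
fc = 1 / (2*pi*0.00102) = 156.03 Hz

tau = 1.02 ms, fc = 156.03 Hz


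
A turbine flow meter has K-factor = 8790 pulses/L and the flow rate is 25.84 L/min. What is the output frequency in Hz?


Frequency = K * Q / 60 (converting L/min to L/s).
f = 8790 * 25.84 / 60
f = 227133.6 / 60
f = 3785.56 Hz

3785.56 Hz


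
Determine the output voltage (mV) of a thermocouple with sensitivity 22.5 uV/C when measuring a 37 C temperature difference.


The thermocouple output V = sensitivity * dT.
V = 22.5 uV/C * 37 C
V = 832.5 uV
V = 0.833 mV

0.833 mV


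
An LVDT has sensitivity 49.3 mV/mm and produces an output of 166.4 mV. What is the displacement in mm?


Displacement = Vout / sensitivity.
d = 166.4 / 49.3
d = 3.375 mm

3.375 mm


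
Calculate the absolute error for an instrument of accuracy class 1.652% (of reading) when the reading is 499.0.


Absolute error = (accuracy% / 100) * reading.
Error = (1.652 / 100) * 499.0
Error = 0.01652 * 499.0
Error = 8.2435

8.2435


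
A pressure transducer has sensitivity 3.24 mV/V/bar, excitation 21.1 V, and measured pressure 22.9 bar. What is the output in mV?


Output = sensitivity * Vex * P.
Vout = 3.24 * 21.1 * 22.9
Vout = 68.364 * 22.9
Vout = 1565.54 mV

1565.54 mV


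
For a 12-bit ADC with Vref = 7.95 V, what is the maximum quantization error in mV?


The maximum quantization error is +/- LSB/2.
LSB = Vref / 2^n = 7.95 / 4096 = 0.00194092 V
Max error = LSB / 2 = 0.00194092 / 2 = 0.00097046 V
Max error = 0.9705 mV

0.9705 mV


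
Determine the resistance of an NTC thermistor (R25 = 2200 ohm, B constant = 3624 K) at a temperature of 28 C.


NTC thermistor equation: Rt = R25 * exp(B * (1/T - 1/T25)).
T in Kelvin: 301.15 K, T25 = 298.15 K
1/T - 1/T25 = 1/301.15 - 1/298.15 = -3.341e-05
B * (1/T - 1/T25) = 3624 * -3.341e-05 = -0.1211
Rt = 2200 * exp(-0.1211) = 1949.1 ohm

1949.1 ohm


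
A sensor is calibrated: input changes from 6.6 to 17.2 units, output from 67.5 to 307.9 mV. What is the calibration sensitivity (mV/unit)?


Sensitivity = (y2 - y1) / (x2 - x1).
S = (307.9 - 67.5) / (17.2 - 6.6)
S = 240.4 / 10.6
S = 22.6792 mV/unit

22.6792 mV/unit


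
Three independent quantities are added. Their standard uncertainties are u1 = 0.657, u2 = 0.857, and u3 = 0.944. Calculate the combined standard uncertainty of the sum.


For a sum of independent quantities, uc = sqrt(u1^2 + u2^2 + u3^2).
uc = sqrt(0.657^2 + 0.857^2 + 0.944^2)
uc = sqrt(0.431649 + 0.734449 + 0.891136)
uc = 1.4343

1.4343


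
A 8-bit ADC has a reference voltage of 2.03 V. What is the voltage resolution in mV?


The resolution (LSB) of an ADC is Vref / 2^n.
LSB = 2.03 / 2^8
LSB = 2.03 / 256
LSB = 0.00792969 V = 7.9296875 mV

7.9296875 mV


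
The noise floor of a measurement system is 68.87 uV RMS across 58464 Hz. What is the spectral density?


Noise spectral density = Vrms / sqrt(BW).
NSD = 68.87 / sqrt(58464)
NSD = 68.87 / 241.7933
NSD = 0.2848 uV/sqrt(Hz)

0.2848 uV/sqrt(Hz)


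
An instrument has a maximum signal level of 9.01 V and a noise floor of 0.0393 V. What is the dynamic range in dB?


Dynamic range = 20 * log10(Vmax / Vnoise).
DR = 20 * log10(9.01 / 0.0393)
DR = 20 * log10(229.26)
DR = 47.21 dB

47.21 dB


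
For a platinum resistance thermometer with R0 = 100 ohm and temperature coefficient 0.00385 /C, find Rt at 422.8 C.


The RTD equation: Rt = R0 * (1 + alpha * T).
Rt = 100 * (1 + 0.00385 * 422.8)
Rt = 100 * (1 + 1.62778)
Rt = 100 * 2.62778
Rt = 262.778 ohm

262.778 ohm


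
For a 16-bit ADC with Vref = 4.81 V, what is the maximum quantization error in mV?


The maximum quantization error is +/- LSB/2.
LSB = Vref / 2^n = 4.81 / 65536 = 7.339e-05 V
Max error = LSB / 2 = 7.339e-05 / 2 = 3.67e-05 V
Max error = 0.0367 mV

0.0367 mV


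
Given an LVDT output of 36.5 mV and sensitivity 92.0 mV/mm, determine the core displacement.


Displacement = Vout / sensitivity.
d = 36.5 / 92.0
d = 0.397 mm

0.397 mm


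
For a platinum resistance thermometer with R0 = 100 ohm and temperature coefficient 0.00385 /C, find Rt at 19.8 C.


The RTD equation: Rt = R0 * (1 + alpha * T).
Rt = 100 * (1 + 0.00385 * 19.8)
Rt = 100 * (1 + 0.07623)
Rt = 100 * 1.07623
Rt = 107.623 ohm

107.623 ohm


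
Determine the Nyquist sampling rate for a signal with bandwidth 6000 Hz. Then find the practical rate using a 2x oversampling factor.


By Nyquist theorem, fs_min = 2 * fmax.
fs_min = 2 * 6000 = 12000 Hz
Practical rate = 2 * fs_min = 2 * 12000 = 24000 Hz

fs_min = 12000 Hz, fs_practical = 24000 Hz


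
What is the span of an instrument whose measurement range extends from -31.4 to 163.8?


Span = upper range - lower range.
Span = 163.8 - (-31.4)
Span = 195.2

195.2


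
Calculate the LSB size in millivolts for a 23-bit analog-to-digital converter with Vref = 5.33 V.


The resolution (LSB) of an ADC is Vref / 2^n.
LSB = 5.33 / 2^23
LSB = 5.33 / 8388608
LSB = 6.4e-07 V = 0.00063539 mV

0.00063539 mV


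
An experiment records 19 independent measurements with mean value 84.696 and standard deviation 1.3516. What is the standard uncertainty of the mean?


The standard uncertainty for Type A evaluation is u = s / sqrt(n).
u = 1.3516 / sqrt(19)
u = 1.3516 / 4.3589
u = 0.3101

0.3101


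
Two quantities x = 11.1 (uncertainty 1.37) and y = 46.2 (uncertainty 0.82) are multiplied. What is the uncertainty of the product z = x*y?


For a product z = x*y, the relative uncertainty is:
uz/z = sqrt((ux/x)^2 + (uy/y)^2)
Relative uncertainties: ux/x = 1.37/11.1 = 0.123423
uy/y = 0.82/46.2 = 0.017749
z = 11.1 * 46.2 = 512.8
uz = 512.8 * sqrt(0.123423^2 + 0.017749^2) = 63.945

63.945


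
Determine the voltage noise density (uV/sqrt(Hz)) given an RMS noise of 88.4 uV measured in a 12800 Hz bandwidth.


Noise spectral density = Vrms / sqrt(BW).
NSD = 88.4 / sqrt(12800)
NSD = 88.4 / 113.1371
NSD = 0.7814 uV/sqrt(Hz)

0.7814 uV/sqrt(Hz)


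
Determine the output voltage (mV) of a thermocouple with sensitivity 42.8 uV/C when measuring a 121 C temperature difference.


The thermocouple output V = sensitivity * dT.
V = 42.8 uV/C * 121 C
V = 5178.8 uV
V = 5.179 mV

5.179 mV


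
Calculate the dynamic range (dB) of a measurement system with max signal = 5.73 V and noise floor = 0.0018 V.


Dynamic range = 20 * log10(Vmax / Vnoise).
DR = 20 * log10(5.73 / 0.0018)
DR = 20 * log10(3183.33)
DR = 70.06 dB

70.06 dB


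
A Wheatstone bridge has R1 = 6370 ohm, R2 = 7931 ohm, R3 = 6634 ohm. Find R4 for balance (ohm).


At balance: R1*R4 = R2*R3, so R4 = R2*R3/R1.
R4 = 7931 * 6634 / 6370
R4 = 52614254 / 6370
R4 = 8259.69 ohm

8259.69 ohm


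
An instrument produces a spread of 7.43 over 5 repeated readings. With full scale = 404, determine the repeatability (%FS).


Repeatability = (spread / full scale) * 100%.
R = (7.43 / 404) * 100
R = 1.839 %FS

1.839 %FS


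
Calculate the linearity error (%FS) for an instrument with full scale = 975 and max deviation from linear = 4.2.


Linearity error = (max deviation / full scale) * 100%.
Linearity = (4.2 / 975) * 100
Linearity = 0.431 %FS

0.431 %FS


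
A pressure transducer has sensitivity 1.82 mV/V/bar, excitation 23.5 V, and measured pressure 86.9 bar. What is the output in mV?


Output = sensitivity * Vex * P.
Vout = 1.82 * 23.5 * 86.9
Vout = 42.77 * 86.9
Vout = 3716.71 mV

3716.71 mV


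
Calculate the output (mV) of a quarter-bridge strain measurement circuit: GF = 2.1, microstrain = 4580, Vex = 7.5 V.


Quarter bridge output: Vout = (GF * epsilon * Vex) / 4.
Vout = (2.1 * 4580e-6 * 7.5) / 4
Vout = 0.072135 / 4 V
Vout = 0.01803375 V = 18.0338 mV

18.0338 mV


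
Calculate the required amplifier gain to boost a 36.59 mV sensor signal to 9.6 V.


Gain = Vout / Vin (converting to same units).
G = 9.6 V / 36.59 mV
G = 9600.0 mV / 36.59 mV
G = 262.37

262.37


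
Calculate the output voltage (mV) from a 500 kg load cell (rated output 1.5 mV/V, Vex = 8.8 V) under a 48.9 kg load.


Vout = rated_output * Vex * (load / capacity).
Vout = 1.5 * 8.8 * (48.9 / 500)
Vout = 1.5 * 8.8 * 0.0978
Vout = 1.291 mV

1.291 mV


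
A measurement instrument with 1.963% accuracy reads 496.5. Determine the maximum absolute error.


Absolute error = (accuracy% / 100) * reading.
Error = (1.963 / 100) * 496.5
Error = 0.01963 * 496.5
Error = 9.7463

9.7463


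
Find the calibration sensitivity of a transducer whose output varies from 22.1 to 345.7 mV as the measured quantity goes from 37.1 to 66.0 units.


Sensitivity = (y2 - y1) / (x2 - x1).
S = (345.7 - 22.1) / (66.0 - 37.1)
S = 323.6 / 28.9
S = 11.1972 mV/unit

11.1972 mV/unit


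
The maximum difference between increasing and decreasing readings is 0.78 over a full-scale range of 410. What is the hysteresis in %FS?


Hysteresis = (max difference / full scale) * 100%.
H = (0.78 / 410) * 100
H = 0.19 %FS

0.19 %FS


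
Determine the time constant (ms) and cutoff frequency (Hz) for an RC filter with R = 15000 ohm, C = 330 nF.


Time constant: tau = R * C.
tau = 15000 * 3.30e-07 = 0.00495 s
tau = 4.95 ms
Cutoff frequency: fc = 1 / (2*pi*R*C).
fc = 1 / (2*pi*0.00495) = 32.15 Hz

tau = 4.95 ms, fc = 32.15 Hz


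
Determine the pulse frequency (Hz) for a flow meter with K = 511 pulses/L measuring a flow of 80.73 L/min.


Frequency = K * Q / 60 (converting L/min to L/s).
f = 511 * 80.73 / 60
f = 41253.03 / 60
f = 687.55 Hz

687.55 Hz


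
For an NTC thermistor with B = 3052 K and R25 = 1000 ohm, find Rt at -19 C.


NTC thermistor equation: Rt = R25 * exp(B * (1/T - 1/T25)).
T in Kelvin: 254.15 K, T25 = 298.15 K
1/T - 1/T25 = 1/254.15 - 1/298.15 = 0.00058067
B * (1/T - 1/T25) = 3052 * 0.00058067 = 1.7722
Rt = 1000 * exp(1.7722) = 5883.8 ohm

5883.8 ohm


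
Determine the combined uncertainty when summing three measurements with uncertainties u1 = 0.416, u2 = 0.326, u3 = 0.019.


For a sum of independent quantities, uc = sqrt(u1^2 + u2^2 + u3^2).
uc = sqrt(0.416^2 + 0.326^2 + 0.019^2)
uc = sqrt(0.173056 + 0.106276 + 0.000361)
uc = 0.5289

0.5289


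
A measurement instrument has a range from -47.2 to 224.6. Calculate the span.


Span = upper range - lower range.
Span = 224.6 - (-47.2)
Span = 271.8

271.8


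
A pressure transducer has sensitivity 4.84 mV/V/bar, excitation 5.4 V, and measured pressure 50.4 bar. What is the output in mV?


Output = sensitivity * Vex * P.
Vout = 4.84 * 5.4 * 50.4
Vout = 26.136 * 50.4
Vout = 1317.25 mV

1317.25 mV


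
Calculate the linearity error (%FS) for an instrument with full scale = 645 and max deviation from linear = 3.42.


Linearity error = (max deviation / full scale) * 100%.
Linearity = (3.42 / 645) * 100
Linearity = 0.53 %FS

0.53 %FS


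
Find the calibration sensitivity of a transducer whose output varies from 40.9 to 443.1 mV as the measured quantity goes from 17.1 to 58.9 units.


Sensitivity = (y2 - y1) / (x2 - x1).
S = (443.1 - 40.9) / (58.9 - 17.1)
S = 402.2 / 41.8
S = 9.622 mV/unit

9.622 mV/unit


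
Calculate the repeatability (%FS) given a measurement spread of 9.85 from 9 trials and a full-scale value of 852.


Repeatability = (spread / full scale) * 100%.
R = (9.85 / 852) * 100
R = 1.156 %FS

1.156 %FS


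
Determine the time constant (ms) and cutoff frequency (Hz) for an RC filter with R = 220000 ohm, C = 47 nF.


Time constant: tau = R * C.
tau = 220000 * 4.70e-08 = 0.01034 s
tau = 10.34 ms
Cutoff frequency: fc = 1 / (2*pi*R*C).
fc = 1 / (2*pi*0.01034) = 15.39 Hz

tau = 10.34 ms, fc = 15.39 Hz


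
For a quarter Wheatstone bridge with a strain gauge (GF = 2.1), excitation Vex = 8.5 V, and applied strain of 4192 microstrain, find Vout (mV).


Quarter bridge output: Vout = (GF * epsilon * Vex) / 4.
Vout = (2.1 * 4192e-6 * 8.5) / 4
Vout = 0.0748272 / 4 V
Vout = 0.0187068 V = 18.7068 mV

18.7068 mV


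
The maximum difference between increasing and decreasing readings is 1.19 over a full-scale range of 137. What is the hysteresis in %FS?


Hysteresis = (max difference / full scale) * 100%.
H = (1.19 / 137) * 100
H = 0.869 %FS

0.869 %FS


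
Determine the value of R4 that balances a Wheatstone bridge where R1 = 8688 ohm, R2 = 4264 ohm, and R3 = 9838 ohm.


At balance: R1*R4 = R2*R3, so R4 = R2*R3/R1.
R4 = 4264 * 9838 / 8688
R4 = 41949232 / 8688
R4 = 4828.41 ohm

4828.41 ohm


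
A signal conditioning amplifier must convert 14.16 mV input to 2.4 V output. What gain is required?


Gain = Vout / Vin (converting to same units).
G = 2.4 V / 14.16 mV
G = 2400.0 mV / 14.16 mV
G = 169.49

169.49


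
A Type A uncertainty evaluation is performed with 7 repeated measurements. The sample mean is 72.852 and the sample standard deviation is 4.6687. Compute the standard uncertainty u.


The standard uncertainty for Type A evaluation is u = s / sqrt(n).
u = 4.6687 / sqrt(7)
u = 4.6687 / 2.6458
u = 1.7646

1.7646


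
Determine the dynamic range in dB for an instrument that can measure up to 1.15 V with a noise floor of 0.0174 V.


Dynamic range = 20 * log10(Vmax / Vnoise).
DR = 20 * log10(1.15 / 0.0174)
DR = 20 * log10(66.09)
DR = 36.4 dB

36.4 dB


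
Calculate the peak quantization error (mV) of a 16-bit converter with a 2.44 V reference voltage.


The maximum quantization error is +/- LSB/2.
LSB = Vref / 2^n = 2.44 / 65536 = 3.723e-05 V
Max error = LSB / 2 = 3.723e-05 / 2 = 1.862e-05 V
Max error = 0.0186 mV

0.0186 mV


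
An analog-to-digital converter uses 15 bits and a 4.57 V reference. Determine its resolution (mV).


The resolution (LSB) of an ADC is Vref / 2^n.
LSB = 4.57 / 2^15
LSB = 4.57 / 32768
LSB = 0.00013947 V = 0.13946533 mV

0.13946533 mV


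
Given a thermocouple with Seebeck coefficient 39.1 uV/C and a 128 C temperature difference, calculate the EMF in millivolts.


The thermocouple output V = sensitivity * dT.
V = 39.1 uV/C * 128 C
V = 5004.8 uV
V = 5.005 mV

5.005 mV


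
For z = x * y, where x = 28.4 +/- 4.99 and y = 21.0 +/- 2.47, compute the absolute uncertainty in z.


For a product z = x*y, the relative uncertainty is:
uz/z = sqrt((ux/x)^2 + (uy/y)^2)
Relative uncertainties: ux/x = 4.99/28.4 = 0.175704
uy/y = 2.47/21.0 = 0.117619
z = 28.4 * 21.0 = 596.4
uz = 596.4 * sqrt(0.175704^2 + 0.117619^2) = 126.102

126.102


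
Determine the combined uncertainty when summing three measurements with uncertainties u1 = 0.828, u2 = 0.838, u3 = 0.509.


For a sum of independent quantities, uc = sqrt(u1^2 + u2^2 + u3^2).
uc = sqrt(0.828^2 + 0.838^2 + 0.509^2)
uc = sqrt(0.685584 + 0.702244 + 0.259081)
uc = 1.2833

1.2833


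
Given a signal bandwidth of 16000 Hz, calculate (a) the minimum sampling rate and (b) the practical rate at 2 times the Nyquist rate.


By Nyquist theorem, fs_min = 2 * fmax.
fs_min = 2 * 16000 = 32000 Hz
Practical rate = 2 * fs_min = 2 * 32000 = 64000 Hz

fs_min = 32000 Hz, fs_practical = 64000 Hz


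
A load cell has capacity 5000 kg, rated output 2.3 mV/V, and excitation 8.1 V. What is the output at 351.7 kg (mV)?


Vout = rated_output * Vex * (load / capacity).
Vout = 2.3 * 8.1 * (351.7 / 5000)
Vout = 2.3 * 8.1 * 0.07034
Vout = 1.31 mV

1.31 mV


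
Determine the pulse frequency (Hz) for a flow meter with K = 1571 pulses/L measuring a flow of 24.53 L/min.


Frequency = K * Q / 60 (converting L/min to L/s).
f = 1571 * 24.53 / 60
f = 38536.63 / 60
f = 642.28 Hz

642.28 Hz


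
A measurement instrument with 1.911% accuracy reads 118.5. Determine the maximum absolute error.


Absolute error = (accuracy% / 100) * reading.
Error = (1.911 / 100) * 118.5
Error = 0.01911 * 118.5
Error = 2.2645

2.2645


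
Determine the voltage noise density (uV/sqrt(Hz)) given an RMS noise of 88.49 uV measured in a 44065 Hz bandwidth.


Noise spectral density = Vrms / sqrt(BW).
NSD = 88.49 / sqrt(44065)
NSD = 88.49 / 209.9167
NSD = 0.4215 uV/sqrt(Hz)

0.4215 uV/sqrt(Hz)


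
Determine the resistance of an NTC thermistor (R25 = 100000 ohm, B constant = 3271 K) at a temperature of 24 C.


NTC thermistor equation: Rt = R25 * exp(B * (1/T - 1/T25)).
T in Kelvin: 297.15 K, T25 = 298.15 K
1/T - 1/T25 = 1/297.15 - 1/298.15 = 1.129e-05
B * (1/T - 1/T25) = 3271 * 1.129e-05 = 0.0369
Rt = 100000 * exp(0.0369) = 103761.1 ohm

103761.1 ohm


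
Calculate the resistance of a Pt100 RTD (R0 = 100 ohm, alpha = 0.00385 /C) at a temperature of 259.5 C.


The RTD equation: Rt = R0 * (1 + alpha * T).
Rt = 100 * (1 + 0.00385 * 259.5)
Rt = 100 * (1 + 0.999075)
Rt = 100 * 1.999075
Rt = 199.907 ohm

199.907 ohm


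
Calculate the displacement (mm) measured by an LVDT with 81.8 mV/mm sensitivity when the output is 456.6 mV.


Displacement = Vout / sensitivity.
d = 456.6 / 81.8
d = 5.582 mm

5.582 mm


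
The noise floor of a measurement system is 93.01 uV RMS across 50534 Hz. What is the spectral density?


Noise spectral density = Vrms / sqrt(BW).
NSD = 93.01 / sqrt(50534)
NSD = 93.01 / 224.7977
NSD = 0.4137 uV/sqrt(Hz)

0.4137 uV/sqrt(Hz)


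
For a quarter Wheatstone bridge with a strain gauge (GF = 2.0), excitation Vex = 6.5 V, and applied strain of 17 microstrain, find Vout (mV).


Quarter bridge output: Vout = (GF * epsilon * Vex) / 4.
Vout = (2.0 * 17e-6 * 6.5) / 4
Vout = 0.000221 / 4 V
Vout = 5.525e-05 V = 0.0553 mV

0.0553 mV


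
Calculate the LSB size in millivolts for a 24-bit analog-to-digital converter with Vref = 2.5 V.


The resolution (LSB) of an ADC is Vref / 2^n.
LSB = 2.5 / 2^24
LSB = 2.5 / 16777216
LSB = 1.5e-07 V = 0.00014901 mV

0.00014901 mV


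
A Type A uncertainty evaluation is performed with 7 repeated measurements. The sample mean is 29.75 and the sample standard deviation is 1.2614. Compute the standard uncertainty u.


The standard uncertainty for Type A evaluation is u = s / sqrt(n).
u = 1.2614 / sqrt(7)
u = 1.2614 / 2.6458
u = 0.4768

0.4768


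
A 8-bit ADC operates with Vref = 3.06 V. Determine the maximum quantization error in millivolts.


The maximum quantization error is +/- LSB/2.
LSB = Vref / 2^n = 3.06 / 256 = 0.01195313 V
Max error = LSB / 2 = 0.01195313 / 2 = 0.00597656 V
Max error = 5.9766 mV

5.9766 mV


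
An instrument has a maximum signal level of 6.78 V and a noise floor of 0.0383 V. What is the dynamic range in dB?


Dynamic range = 20 * log10(Vmax / Vnoise).
DR = 20 * log10(6.78 / 0.0383)
DR = 20 * log10(177.02)
DR = 44.96 dB

44.96 dB


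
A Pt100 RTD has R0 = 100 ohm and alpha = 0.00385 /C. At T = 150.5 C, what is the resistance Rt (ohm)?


The RTD equation: Rt = R0 * (1 + alpha * T).
Rt = 100 * (1 + 0.00385 * 150.5)
Rt = 100 * (1 + 0.579425)
Rt = 100 * 1.579425
Rt = 157.942 ohm

157.942 ohm
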